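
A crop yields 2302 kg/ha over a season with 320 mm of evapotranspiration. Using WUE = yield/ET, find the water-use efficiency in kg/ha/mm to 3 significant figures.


WUE = 2302 / 320 = 7.19 kg/ha/mm
Therefore the water-use efficiency = 7.19 kg/ha/mm.


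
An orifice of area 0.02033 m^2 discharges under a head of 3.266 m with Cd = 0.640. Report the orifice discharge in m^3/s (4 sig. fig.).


Approach: apply the orifice equation, Q = Cd*A*sqrt(2*g*h).
Q = 0.640 * 0.02033 * sqrt(2*9.81*3.266) = 0.1042 m^3/s
Therefore the orifice discharge = 0.1042 m^3/s.


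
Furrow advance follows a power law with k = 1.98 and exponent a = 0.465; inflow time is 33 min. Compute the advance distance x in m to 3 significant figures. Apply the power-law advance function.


Approach: apply the power-law advance function, x = k*t^a.
x = 1.98 * 33^0.465 = 10.1 m
Therefore the advance distance x = 10.1 m.


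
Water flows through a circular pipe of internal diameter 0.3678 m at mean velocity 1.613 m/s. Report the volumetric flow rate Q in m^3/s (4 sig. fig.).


Approach: apply the continuity equation for pipe flow, Q = A * v with A = pi*(D/2)^2.
A = pi*(0.3678/2)^2 = 0.106246 m^2
Q = 0.106246 * 1.613 = 0.1714 m^3/s
Therefore the volumetric flow rate Q = 0.1714 m^3/s.


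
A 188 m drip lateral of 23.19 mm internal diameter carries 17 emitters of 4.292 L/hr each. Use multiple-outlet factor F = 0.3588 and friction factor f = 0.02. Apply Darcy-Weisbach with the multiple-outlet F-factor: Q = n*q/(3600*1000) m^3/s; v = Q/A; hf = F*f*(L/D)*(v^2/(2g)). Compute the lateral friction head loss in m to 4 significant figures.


Q = 17*4.292/(3600*1000) = 2.02678e-05 m^3/s
A = pi*(23.19e-3/2)^2 = 4.22368e-04 m^2, so v = Q/A = 0.0479860 m/s
hf = 0.3588*0.02*(188/0.02319)*(0.0479860^2/(2*9.81)) = 0.006828 m
Therefore the lateral friction head loss = 0.006828 m.


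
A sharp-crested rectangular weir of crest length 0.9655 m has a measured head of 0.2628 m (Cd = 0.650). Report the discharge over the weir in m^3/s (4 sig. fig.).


Approach: apply the rectangular weir equation, Q = (2/3)*Cd*L*sqrt(2g)*H^1.5.
Q = (2/3)*0.650*0.9655*sqrt(2*9.81)*0.2628^1.5 = 0.2497 m^3/s
Therefore the discharge over the weir = 0.2497 m^3/s.


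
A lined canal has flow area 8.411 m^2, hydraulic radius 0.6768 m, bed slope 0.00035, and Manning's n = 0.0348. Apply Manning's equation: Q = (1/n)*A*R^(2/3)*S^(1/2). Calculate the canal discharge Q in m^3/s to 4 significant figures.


Q = (1/0.0348) * 8.411 * 0.6768^(2/3) * 0.00035^(1/2) = 3.486 m^3/s
Therefore the canal discharge Q = 3.486 m^3/s.


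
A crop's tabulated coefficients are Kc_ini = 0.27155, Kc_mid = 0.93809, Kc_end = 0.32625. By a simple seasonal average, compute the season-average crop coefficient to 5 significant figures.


Approach: apply a simple seasonal average, Kc_avg = (Kc_ini + Kc_mid + Kc_end)/3.
Kc_avg = (0.27155 + 0.93809 + 0.32625)/3 = 0.51196
Therefore the season-average crop coefficient = 0.51196.


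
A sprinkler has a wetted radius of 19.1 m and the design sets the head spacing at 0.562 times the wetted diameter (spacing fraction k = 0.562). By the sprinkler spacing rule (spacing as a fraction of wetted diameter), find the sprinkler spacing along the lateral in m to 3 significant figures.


Approach: apply the sprinkler spacing rule (spacing as a fraction of wetted diameter), S = k*(2*R).
S = 0.562 * (2 * 19.1) = 21.5 m
Therefore the sprinkler spacing along the lateral = 21.5 m.


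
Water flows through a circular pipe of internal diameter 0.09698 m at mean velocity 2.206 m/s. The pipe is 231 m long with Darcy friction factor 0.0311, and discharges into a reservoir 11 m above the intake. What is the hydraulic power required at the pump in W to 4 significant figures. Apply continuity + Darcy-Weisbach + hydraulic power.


Approach: apply continuity + Darcy-Weisbach + hydraulic power, Q = A*v; hf = f*(L/D)*(v^2/(2g)); H = static + hf; P = rho*g*Q*H.
Step 1 — flow rate (continuity, Q = A*v):
  A = pi*(0.09698/2)^2 = 0.00738676 m^2
  Q = 0.00738676 * 2.206 = 0.0162952 m^3/s
Step 2 — friction head loss (Darcy-Weisbach):
  hf = 0.0311 * (231/0.09698) * (2.206^2 / (2*9.81))
  hf = 18.3739 m
Step 3 — total head: H = 11 + 18.3739 = 29.3739 m
Step 4 — hydraulic power (P = rho*g*Q*H):
  P = 1000 * 9.81 * 0.0162952 * 29.3739 = 4696 W
Therefore the hydraulic power required at the pump = 4696 W.


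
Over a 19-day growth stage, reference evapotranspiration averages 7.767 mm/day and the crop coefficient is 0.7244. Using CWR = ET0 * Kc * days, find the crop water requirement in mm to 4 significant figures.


CWR = 7.767 * 0.7244 * 19 = 106.9 mm
Therefore the crop water requirement = 106.9 mm.


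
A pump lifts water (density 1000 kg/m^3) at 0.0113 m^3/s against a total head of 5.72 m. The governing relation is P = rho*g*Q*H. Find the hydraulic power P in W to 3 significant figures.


P = 1000 * 9.81 * 0.0113 * 5.72 = 634 W
Therefore the hydraulic power P = 634 W.


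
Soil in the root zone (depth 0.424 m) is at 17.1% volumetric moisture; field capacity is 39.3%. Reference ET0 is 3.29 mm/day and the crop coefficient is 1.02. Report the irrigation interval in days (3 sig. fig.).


Approach: apply soil-water budget scheduling, SMD = (FC-theta)/100*depth*1000; ETc = ET0*Kc; interval = SMD/ETc.
Step 1 — soil moisture deficit:
  SMD = (39.3 - 17.1)/100 * 0.424 * 1000 = 94.128 mm
Step 2 — daily crop ET (ETc = ET0*Kc):
  ETc = 3.29 * 1.02 = 3.3558 mm/day
Step 3 — irrigation interval (SMD/ETc):
  interval = 94.128 / 3.3558 = 28.0 days
Therefore the irrigation interval = 28.0 days.


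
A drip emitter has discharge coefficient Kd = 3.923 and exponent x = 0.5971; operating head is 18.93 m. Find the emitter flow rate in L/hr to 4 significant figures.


Approach: apply the emitter characteristic equation, q = Kd * h^x.
q = 3.923 * 18.93^0.5971 = 22.71 L/hr
Therefore the emitter flow rate = 22.71 L/hr.


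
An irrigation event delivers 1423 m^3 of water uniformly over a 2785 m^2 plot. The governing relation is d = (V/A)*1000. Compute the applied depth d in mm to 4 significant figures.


d = (1423 / 2785) * 1000 = 511.0 mm
Therefore the applied depth d = 511.0 mm.


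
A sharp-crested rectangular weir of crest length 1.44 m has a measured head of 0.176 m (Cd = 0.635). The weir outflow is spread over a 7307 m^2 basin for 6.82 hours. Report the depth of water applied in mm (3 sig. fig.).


Approach: apply the rectangular weir equation with a volume-to-depth conversion, Q = (2/3)*Cd*L*sqrt(2g)*H^1.5; d = Q*t/A * 1000.
Step 1 — weir discharge:
  Q = (2/3)*0.635*1.44*sqrt(2*9.81)*0.176^1.5 = 0.19937 m^3/s
Step 2 — volume: V = 0.19937 * 6.82*3600 = 4895.0 m^3
Step 3 — depth: d = V/A * 1000 = 4895.0/7307 * 1000 = 670 mm
Therefore the depth of water applied = 670 mm.


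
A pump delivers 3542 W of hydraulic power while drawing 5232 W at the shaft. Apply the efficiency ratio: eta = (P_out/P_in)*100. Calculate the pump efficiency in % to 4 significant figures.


eta = (3542 / 5232) * 100 = 67.70 %
Therefore the pump efficiency = 67.70 %.


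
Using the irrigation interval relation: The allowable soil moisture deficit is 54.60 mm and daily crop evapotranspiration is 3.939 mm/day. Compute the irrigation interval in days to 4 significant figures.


Approach: apply the irrigation interval relation, interval = SMD / ETc.
interval = 54.60 / 3.939 = 13.86 days
Therefore the irrigation interval = 13.86 days.


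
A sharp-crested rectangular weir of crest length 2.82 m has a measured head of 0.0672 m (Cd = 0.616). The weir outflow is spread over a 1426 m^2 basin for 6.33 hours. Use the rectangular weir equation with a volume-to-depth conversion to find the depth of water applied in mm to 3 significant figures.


Approach: apply the rectangular weir equation with a volume-to-depth conversion, Q = (2/3)*Cd*L*sqrt(2g)*H^1.5; d = Q*t/A * 1000.
Step 1 — weir discharge:
  Q = (2/3)*0.616*2.82*sqrt(2*9.81)*0.0672^1.5 = 0.089360 m^3/s
Step 2 — volume: V = 0.089360 * 6.33*3600 = 2036.3 m^3
Step 3 — depth: d = V/A * 1000 = 2036.3/1426 * 1000 = 1430 mm
Therefore the depth of water applied = 1430 mm.


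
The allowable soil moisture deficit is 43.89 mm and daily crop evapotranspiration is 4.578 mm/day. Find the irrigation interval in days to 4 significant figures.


Approach: apply the irrigation interval relation, interval = SMD / ETc.
interval = 43.89 / 4.578 = 9.587 days
Therefore the irrigation interval = 9.587 days.


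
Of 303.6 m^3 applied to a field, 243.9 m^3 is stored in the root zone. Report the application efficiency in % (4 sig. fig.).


Approach: apply the application efficiency ratio, Ea = (stored/applied)*100.
Ea = (243.9/303.6)*100 = 80.34 %
Therefore the application efficiency = 80.34 %.


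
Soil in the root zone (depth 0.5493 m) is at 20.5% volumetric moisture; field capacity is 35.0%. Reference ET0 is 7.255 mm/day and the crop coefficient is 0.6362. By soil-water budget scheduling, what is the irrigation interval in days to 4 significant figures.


Approach: apply soil-water budget scheduling, SMD = (FC-theta)/100*depth*1000; ETc = ET0*Kc; interval = SMD/ETc.
Step 1 — soil moisture deficit:
  SMD = (35.0 - 20.5)/100 * 0.5493 * 1000 = 79.6485 mm
Step 2 — daily crop ET (ETc = ET0*Kc):
  ETc = 7.255 * 0.6362 = 4.61563 mm/day
Step 3 — irrigation interval (SMD/ETc):
  interval = 79.6485 / 4.61563 = 17.26 days
Therefore the irrigation interval = 17.26 days.


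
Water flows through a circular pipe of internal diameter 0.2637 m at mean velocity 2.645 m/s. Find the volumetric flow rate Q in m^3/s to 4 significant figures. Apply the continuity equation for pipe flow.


Approach: apply the continuity equation for pipe flow, Q = A * v with A = pi*(D/2)^2.
A = pi*(0.2637/2)^2 = 0.0546148 m^2
Q = 0.0546148 * 2.645 = 0.1445 m^3/s
Therefore the volumetric flow rate Q = 0.1445 m^3/s.


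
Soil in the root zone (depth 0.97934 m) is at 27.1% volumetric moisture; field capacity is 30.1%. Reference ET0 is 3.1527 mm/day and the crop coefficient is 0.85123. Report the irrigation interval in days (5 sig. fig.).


Approach: apply soil-water budget scheduling, SMD = (FC-theta)/100*depth*1000; ETc = ET0*Kc; interval = SMD/ETc.
Step 1 — soil moisture deficit:
  SMD = (30.1 - 27.1)/100 * 0.97934 * 1000 = 29.38020 mm
Step 2 — daily crop ET (ETc = ET0*Kc):
  ETc = 3.1527 * 0.85123 = 2.683673 mm/day
Step 3 — irrigation interval (SMD/ETc):
  interval = 29.38020 / 2.683673 = 10.948 days
Therefore the irrigation interval = 10.948 days.


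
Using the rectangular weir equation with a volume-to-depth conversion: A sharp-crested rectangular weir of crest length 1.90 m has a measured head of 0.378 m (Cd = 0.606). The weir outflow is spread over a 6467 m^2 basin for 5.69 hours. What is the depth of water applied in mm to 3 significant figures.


Approach: apply the rectangular weir equation with a volume-to-depth conversion, Q = (2/3)*Cd*L*sqrt(2g)*H^1.5; d = Q*t/A * 1000.
Step 1 — weir discharge:
  Q = (2/3)*0.606*1.90*sqrt(2*9.81)*0.378^1.5 = 0.79017 m^3/s
Step 2 — volume: V = 0.79017 * 5.69*3600 = 16186 m^3
Step 3 — depth: d = V/A * 1000 = 16186/6467 * 1000 = 2500 mm
Therefore the depth of water applied = 2500 mm.


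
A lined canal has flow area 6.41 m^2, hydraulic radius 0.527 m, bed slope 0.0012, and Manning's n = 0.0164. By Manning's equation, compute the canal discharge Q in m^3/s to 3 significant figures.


Approach: apply Manning's equation, Q = (1/n)*A*R^(2/3)*S^(1/2).
Q = (1/0.0164) * 6.41 * 0.527^(2/3) * 0.0012^(1/2) = 8.83 m^3/s
Therefore the canal discharge Q = 8.83 m^3/s.


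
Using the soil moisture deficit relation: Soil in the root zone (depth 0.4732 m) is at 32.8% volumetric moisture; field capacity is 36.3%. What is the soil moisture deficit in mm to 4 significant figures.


Approach: apply the soil moisture deficit relation, SMD = (FC - theta)/100 * depth * 1000.
SMD = (36.3 - 32.8)/100 * 0.4732 * 1000 = 16.56 mm
Therefore the soil moisture deficit = 16.56 mm.


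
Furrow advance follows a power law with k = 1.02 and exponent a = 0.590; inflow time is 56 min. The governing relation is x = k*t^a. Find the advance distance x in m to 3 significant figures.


x = 1.02 * 56^0.590 = 11.0 m
Therefore the advance distance x = 11.0 m.


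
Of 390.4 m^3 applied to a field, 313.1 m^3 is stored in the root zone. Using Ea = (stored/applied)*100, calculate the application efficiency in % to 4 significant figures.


Ea = (313.1/390.4)*100 = 80.20 %
Therefore the application efficiency = 80.20 %.


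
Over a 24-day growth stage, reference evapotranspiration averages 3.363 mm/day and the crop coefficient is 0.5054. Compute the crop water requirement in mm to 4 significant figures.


Approach: apply the crop water requirement relation, CWR = ET0 * Kc * days.
CWR = 3.363 * 0.5054 * 24 = 40.79 mm
Therefore the crop water requirement = 40.79 mm.


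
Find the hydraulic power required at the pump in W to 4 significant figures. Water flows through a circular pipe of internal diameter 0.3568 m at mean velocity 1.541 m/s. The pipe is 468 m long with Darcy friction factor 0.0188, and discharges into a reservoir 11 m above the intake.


Approach: apply continuity + Darcy-Weisbach + hydraulic power, Q = A*v; hf = f*(L/D)*(v^2/(2g)); H = static + hf; P = rho*g*Q*H.
Step 1 — flow rate (continuity, Q = A*v):
  A = pi*(0.3568/2)^2 = 0.0999861 m^2
  Q = 0.0999861 * 1.541 = 0.154079 m^3/s
Step 2 — friction head loss (Darcy-Weisbach):
  hf = 0.0188 * (468/0.3568) * (1.541^2 / (2*9.81))
  hf = 2.98459 m
Step 3 — total head: H = 11 + 2.98459 = 13.9846 m
Step 4 — hydraulic power (P = rho*g*Q*H):
  P = 1000 * 9.81 * 0.154079 * 13.9846 = 21140 W
Therefore the hydraulic power required at the pump = 21140 W.


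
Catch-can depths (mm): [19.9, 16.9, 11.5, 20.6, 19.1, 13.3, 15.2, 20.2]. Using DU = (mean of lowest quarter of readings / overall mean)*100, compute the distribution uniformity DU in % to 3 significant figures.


sorted lowest 2 of 8: [11.5, 13.3] -> mean = 12.400 mm
overall mean = 17.087 mm
DU = (12.400/17.087)*100 = 72.6 %
Therefore the distribution uniformity DU = 72.6 %.


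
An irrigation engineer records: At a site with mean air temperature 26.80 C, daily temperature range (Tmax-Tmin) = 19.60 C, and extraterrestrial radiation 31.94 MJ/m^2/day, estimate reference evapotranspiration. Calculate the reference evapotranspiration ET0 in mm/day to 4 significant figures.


Approach: apply the Hargreaves-Samani method, ET0 = 0.0023*(Tmean+17.8)*sqrt(Tmax-Tmin)*0.408*Ra.
ET0 = 0.0023*(26.80+17.8)*sqrt(19.60)*0.408*31.94 = 5.918 mm/day
Therefore the reference evapotranspiration ET0 = 5.918 mm/day.


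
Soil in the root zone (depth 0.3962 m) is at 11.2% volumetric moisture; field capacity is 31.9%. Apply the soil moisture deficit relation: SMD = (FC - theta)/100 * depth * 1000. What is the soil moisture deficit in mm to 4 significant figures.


SMD = (31.9 - 11.2)/100 * 0.3962 * 1000 = 82.01 mm
Therefore the soil moisture deficit = 82.01 mm.


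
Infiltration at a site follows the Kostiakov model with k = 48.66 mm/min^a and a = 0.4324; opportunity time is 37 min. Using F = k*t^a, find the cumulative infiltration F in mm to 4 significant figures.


F = 48.66 * 37^0.4324 = 231.9 mm
Therefore the cumulative infiltration F = 231.9 mm.


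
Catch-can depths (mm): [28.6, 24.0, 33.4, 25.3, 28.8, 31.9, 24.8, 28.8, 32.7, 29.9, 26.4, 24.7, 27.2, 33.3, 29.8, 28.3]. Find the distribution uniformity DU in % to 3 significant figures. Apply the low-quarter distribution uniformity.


Approach: apply the low-quarter distribution uniformity, DU = (mean of lowest quarter of readings / overall mean)*100.
sorted lowest 4 of 16: [24.0, 24.7, 24.8, 25.3] -> mean = 24.700 mm
overall mean = 28.619 mm
DU = (24.700/28.619)*100 = 86.3 %
Therefore the distribution uniformity DU = 86.3 %.


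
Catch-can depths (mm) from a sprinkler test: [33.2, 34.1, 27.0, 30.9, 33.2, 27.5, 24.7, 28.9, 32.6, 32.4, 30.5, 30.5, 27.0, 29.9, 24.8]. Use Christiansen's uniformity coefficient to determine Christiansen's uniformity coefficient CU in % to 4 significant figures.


Approach: apply Christiansen's uniformity coefficient, CU = (1 - mean_abs_deviation/mean)*100.
mean = 29.8133 mm
mean |d_i - mean| = 2.53067 mm
CU = (1 - 2.53067/29.8133)*100 = 91.51 %
Therefore Christiansen's uniformity coefficient CU = 91.51 %.


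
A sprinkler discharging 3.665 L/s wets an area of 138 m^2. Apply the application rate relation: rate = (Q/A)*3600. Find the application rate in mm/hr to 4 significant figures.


rate = (3.665 / 138) * 3600 = 95.61 mm/hr
Therefore the application rate = 95.61 mm/hr.


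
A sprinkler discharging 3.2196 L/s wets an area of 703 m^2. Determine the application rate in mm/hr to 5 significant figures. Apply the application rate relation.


Approach: apply the application rate relation, rate = (Q/A)*3600.
rate = (3.2196 / 703) * 3600 = 16.487 mm/hr
Therefore the application rate = 16.487 mm/hr.


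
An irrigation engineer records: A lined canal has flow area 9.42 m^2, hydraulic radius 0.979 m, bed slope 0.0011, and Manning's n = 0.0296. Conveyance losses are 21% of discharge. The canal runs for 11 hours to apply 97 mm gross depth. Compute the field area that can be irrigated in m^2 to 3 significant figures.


Approach: apply Manning's equation with a conveyance and depth budget, Q = (1/n)*A*R^(2/3)*S^(1/2); Q_field = Q*(1-loss); Area = Q_field*t/(d/1000).
Step 1 — canal discharge (Manning's equation):
  Q = (1/0.0296) * 9.42 * 0.979^(2/3) * 0.0011^(1/2) = 10.407 m^3/s
Step 2 — delivered flow: Q_field = 10.407*(1 - 21/100) = 8.2212 m^3/s
Step 3 — volume delivered: V = 8.2212 * 11*3600 = 325560 m^3
Step 4 — area served: A = V / (depth/1000) = 325560 / 0.097 = 3360000 m^2
Therefore the field area that can be irrigated = 3360000 m^2.


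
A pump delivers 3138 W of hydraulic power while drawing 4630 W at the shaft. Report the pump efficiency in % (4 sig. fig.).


Approach: apply the efficiency ratio, eta = (P_out/P_in)*100.
eta = (3138 / 4630) * 100 = 67.78 %
Therefore the pump efficiency = 67.78 %.


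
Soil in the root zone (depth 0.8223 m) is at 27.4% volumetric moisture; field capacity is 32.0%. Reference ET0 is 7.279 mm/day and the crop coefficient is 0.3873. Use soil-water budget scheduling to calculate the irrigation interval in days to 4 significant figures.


Approach: apply soil-water budget scheduling, SMD = (FC-theta)/100*depth*1000; ETc = ET0*Kc; interval = SMD/ETc.
Step 1 — soil moisture deficit:
  SMD = (32.0 - 27.4)/100 * 0.8223 * 1000 = 37.8258 mm
Step 2 — daily crop ET (ETc = ET0*Kc):
  ETc = 7.279 * 0.3873 = 2.81916 mm/day
Step 3 — irrigation interval (SMD/ETc):
  interval = 37.8258 / 2.81916 = 13.42 days
Therefore the irrigation interval = 13.42 days.


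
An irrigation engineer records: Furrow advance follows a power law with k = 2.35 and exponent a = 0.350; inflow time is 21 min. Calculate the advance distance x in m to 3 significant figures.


Approach: apply the power-law advance function, x = k*t^a.
x = 2.35 * 21^0.350 = 6.82 m
Therefore the advance distance x = 6.82 m.


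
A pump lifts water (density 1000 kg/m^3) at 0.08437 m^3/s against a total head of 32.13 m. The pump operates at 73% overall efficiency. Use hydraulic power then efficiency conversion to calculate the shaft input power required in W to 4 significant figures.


Approach: apply hydraulic power then efficiency conversion, P = rho*g*Q*H; P_in = P/eta.
Step 1 — hydraulic power (P = rho*g*Q*H):
  P = 1000 * 9.81 * 0.08437 * 32.13 = 26593.0 W
Step 2 — input power: P_in = P/eta = 26593.0 / 0.73 = 36430 W
Therefore the shaft input power required = 36430 W.


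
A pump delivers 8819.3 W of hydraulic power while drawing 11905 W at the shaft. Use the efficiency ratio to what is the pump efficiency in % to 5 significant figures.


Approach: apply the efficiency ratio, eta = (P_out/P_in)*100.
eta = (8819.3 / 11905) * 100 = 74.081 %
Therefore the pump efficiency = 74.081 %.


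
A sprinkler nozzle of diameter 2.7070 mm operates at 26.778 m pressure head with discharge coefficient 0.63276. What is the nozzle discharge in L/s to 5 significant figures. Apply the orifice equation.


Approach: apply the orifice equation, Q = Cd*A*sqrt(2*g*h), A = pi*(d/2)^2.
A = pi*(2.7070e-3/2)^2 = 5.755279e-06 m^2
Q = 0.63276 * 5.755279e-06 * sqrt(2*9.81*26.778) * 1000 = 0.083473 L/s
Therefore the nozzle discharge = 0.083473 L/s.


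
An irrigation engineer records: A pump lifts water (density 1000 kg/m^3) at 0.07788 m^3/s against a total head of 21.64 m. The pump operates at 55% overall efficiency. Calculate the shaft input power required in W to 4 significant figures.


Approach: apply hydraulic power then efficiency conversion, P = rho*g*Q*H; P_in = P/eta.
Step 1 — hydraulic power (P = rho*g*Q*H):
  P = 1000 * 9.81 * 0.07788 * 21.64 = 16533.0 W
Step 2 — input power: P_in = P/eta = 16533.0 / 0.55 = 30060 W
Therefore the shaft input power required = 30060 W.


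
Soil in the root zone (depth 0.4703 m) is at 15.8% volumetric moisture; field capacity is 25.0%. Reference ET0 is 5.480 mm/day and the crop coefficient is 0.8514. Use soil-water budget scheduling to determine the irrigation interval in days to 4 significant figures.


Approach: apply soil-water budget scheduling, SMD = (FC-theta)/100*depth*1000; ETc = ET0*Kc; interval = SMD/ETc.
Step 1 — soil moisture deficit:
  SMD = (25.0 - 15.8)/100 * 0.4703 * 1000 = 43.2676 mm
Step 2 — daily crop ET (ETc = ET0*Kc):
  ETc = 5.480 * 0.8514 = 4.66567 mm/day
Step 3 — irrigation interval (SMD/ETc):
  interval = 43.2676 / 4.66567 = 9.274 days
Therefore the irrigation interval = 9.274 days.


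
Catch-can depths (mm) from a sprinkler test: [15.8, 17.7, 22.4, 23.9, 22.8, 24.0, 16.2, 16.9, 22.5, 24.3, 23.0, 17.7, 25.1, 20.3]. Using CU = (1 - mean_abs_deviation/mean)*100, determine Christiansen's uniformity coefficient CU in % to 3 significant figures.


mean = 20.900 mm
mean |d_i - mean| = 2.9714 mm
CU = (1 - 2.9714/20.900)*100 = 85.8 %
Therefore Christiansen's uniformity coefficient CU = 85.8 %.


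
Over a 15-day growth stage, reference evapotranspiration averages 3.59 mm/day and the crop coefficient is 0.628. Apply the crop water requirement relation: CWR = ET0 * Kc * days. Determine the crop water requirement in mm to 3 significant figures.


CWR = 3.59 * 0.628 * 15 = 33.8 mm
Therefore the crop water requirement = 33.8 mm.


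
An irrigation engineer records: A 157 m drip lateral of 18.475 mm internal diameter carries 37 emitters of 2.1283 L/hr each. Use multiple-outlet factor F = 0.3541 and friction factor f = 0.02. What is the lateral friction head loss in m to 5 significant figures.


Approach: apply Darcy-Weisbach with the multiple-outlet F-factor, Q = n*q/(3600*1000) m^3/s; v = Q/A; hf = F*f*(L/D)*(v^2/(2g)).
Q = 37*2.1283/(3600*1000) = 2.187419e-05 m^3/s
A = pi*(18.475e-3/2)^2 = 2.680765e-04 m^2, so v = Q/A = 0.08159683 m/s
hf = 0.3541*0.02*(157/0.018475)*(0.08159683^2/(2*9.81)) = 0.020423 m
Therefore the lateral friction head loss = 0.020423 m.


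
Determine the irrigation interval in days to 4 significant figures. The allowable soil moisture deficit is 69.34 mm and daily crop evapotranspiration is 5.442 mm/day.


Approach: apply the irrigation interval relation, interval = SMD / ETc.
interval = 69.34 / 5.442 = 12.74 days
Therefore the irrigation interval = 12.74 days.


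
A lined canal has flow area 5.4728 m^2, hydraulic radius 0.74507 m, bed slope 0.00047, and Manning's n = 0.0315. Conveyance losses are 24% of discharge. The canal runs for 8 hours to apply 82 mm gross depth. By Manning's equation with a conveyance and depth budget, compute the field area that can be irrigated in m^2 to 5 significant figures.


Approach: apply Manning's equation with a conveyance and depth budget, Q = (1/n)*A*R^(2/3)*S^(1/2); Q_field = Q*(1-loss); Area = Q_field*t/(d/1000).
Step 1 — canal discharge (Manning's equation):
  Q = (1/0.0315) * 5.4728 * 0.74507^(2/3) * 0.00047^(1/2) = 3.095608 m^3/s
Step 2 — delivered flow: Q_field = 3.095608*(1 - 24/100) = 2.352662 m^3/s
Step 3 — volume delivered: V = 2.352662 * 8*3600 = 67756.67 m^3
Step 4 — area served: A = V / (depth/1000) = 67756.67 / 0.082 = 826300 m^2
Therefore the field area that can be irrigated = 826300 m^2.


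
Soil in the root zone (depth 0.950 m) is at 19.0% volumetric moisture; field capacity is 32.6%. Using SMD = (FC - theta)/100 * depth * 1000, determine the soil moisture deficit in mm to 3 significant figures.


SMD = (32.6 - 19.0)/100 * 0.950 * 1000 = 129 mm
Therefore the soil moisture deficit = 129 mm.


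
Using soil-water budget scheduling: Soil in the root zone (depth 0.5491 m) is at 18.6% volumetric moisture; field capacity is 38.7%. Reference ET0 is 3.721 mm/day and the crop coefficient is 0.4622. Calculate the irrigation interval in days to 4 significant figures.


Approach: apply soil-water budget scheduling, SMD = (FC-theta)/100*depth*1000; ETc = ET0*Kc; interval = SMD/ETc.
Step 1 — soil moisture deficit:
  SMD = (38.7 - 18.6)/100 * 0.5491 * 1000 = 110.369 mm
Step 2 — daily crop ET (ETc = ET0*Kc):
  ETc = 3.721 * 0.4622 = 1.71985 mm/day
Step 3 — irrigation interval (SMD/ETc):
  interval = 110.369 / 1.71985 = 64.17 days
Therefore the irrigation interval = 64.17 days.


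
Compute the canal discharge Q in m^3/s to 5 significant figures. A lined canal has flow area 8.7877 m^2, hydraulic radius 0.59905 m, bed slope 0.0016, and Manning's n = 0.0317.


Approach: apply Manning's equation, Q = (1/n)*A*R^(2/3)*S^(1/2).
Q = (1/0.0317) * 8.7877 * 0.59905^(2/3) * 0.0016^(1/2) = 7.8799 m^3/s
Therefore the canal discharge Q = 7.8799 m^3/s.


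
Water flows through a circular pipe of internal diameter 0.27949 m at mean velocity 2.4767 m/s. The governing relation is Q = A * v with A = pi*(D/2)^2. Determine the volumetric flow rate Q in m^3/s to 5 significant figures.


A = pi*(0.27949/2)^2 = 0.06135111 m^2
Q = 0.06135111 * 2.4767 = 0.15195 m^3/s
Therefore the volumetric flow rate Q = 0.15195 m^3/s.


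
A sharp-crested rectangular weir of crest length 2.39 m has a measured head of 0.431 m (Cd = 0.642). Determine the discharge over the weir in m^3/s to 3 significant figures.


Approach: apply the rectangular weir equation, Q = (2/3)*Cd*L*sqrt(2g)*H^1.5.
Q = (2/3)*0.642*2.39*sqrt(2*9.81)*0.431^1.5 = 1.28 m^3/s
Therefore the discharge over the weir = 1.28 m^3/s.


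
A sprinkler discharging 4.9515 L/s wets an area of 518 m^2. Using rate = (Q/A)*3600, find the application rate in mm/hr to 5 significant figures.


rate = (4.9515 / 518) * 3600 = 34.412 mm/hr
Therefore the application rate = 34.412 mm/hr.


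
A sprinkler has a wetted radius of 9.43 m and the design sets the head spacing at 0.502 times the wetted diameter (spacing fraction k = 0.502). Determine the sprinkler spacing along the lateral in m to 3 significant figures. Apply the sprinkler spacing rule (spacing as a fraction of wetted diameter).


Approach: apply the sprinkler spacing rule (spacing as a fraction of wetted diameter), S = k*(2*R).
S = 0.502 * (2 * 9.43) = 9.47 m
Therefore the sprinkler spacing along the lateral = 9.47 m.


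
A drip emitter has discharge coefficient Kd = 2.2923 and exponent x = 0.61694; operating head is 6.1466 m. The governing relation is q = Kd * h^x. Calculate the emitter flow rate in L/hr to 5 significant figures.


q = 2.2923 * 6.1466^0.61694 = 7.0277 L/hr
Therefore the emitter flow rate = 7.0277 L/hr.


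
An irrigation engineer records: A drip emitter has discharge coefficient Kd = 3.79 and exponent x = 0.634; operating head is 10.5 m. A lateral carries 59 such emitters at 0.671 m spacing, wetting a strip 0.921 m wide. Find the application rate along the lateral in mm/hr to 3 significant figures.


Approach: apply the emitter equation with a lateral mass balance, q = Kd*h^x; Q = n*q; rate = Q/(n*spacing*width).
Step 1 — single emitter flow (q = Kd*h^x):
  q = 3.79 * 10.5^0.634 = 16.830 L/hr
Step 2 — total lateral flow: Q = 59 * 16.830 = 992.95 L/hr
Step 3 — wetted area: A = 59 * 0.671 * 0.921 = 36.461 m^2
Step 4 — application rate: Q/A = 992.95/36.461 = 27.2 mm/hr
Therefore the application rate along the lateral = 27.2 mm/hr.


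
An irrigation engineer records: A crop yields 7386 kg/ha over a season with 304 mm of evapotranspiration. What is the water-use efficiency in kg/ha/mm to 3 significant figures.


Approach: apply the water-use efficiency ratio, WUE = yield/ET.
WUE = 7386 / 304 = 24.3 kg/ha/mm
Therefore the water-use efficiency = 24.3 kg/ha/mm.


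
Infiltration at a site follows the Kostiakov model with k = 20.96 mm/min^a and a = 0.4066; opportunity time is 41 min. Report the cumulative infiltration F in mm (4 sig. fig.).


Approach: apply the Kostiakov infiltration equation, F = k*t^a.
F = 20.96 * 41^0.4066 = 94.87 mm
Therefore the cumulative infiltration F = 94.87 mm.


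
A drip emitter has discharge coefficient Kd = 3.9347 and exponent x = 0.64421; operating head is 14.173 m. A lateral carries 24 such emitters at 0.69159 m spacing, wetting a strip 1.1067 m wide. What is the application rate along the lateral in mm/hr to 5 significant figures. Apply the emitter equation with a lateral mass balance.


Approach: apply the emitter equation with a lateral mass balance, q = Kd*h^x; Q = n*q; rate = Q/(n*spacing*width).
Step 1 — single emitter flow (q = Kd*h^x):
  q = 3.9347 * 14.173^0.64421 = 21.71175 L/hr
Step 2 — total lateral flow: Q = 24 * 21.71175 = 521.0820 L/hr
Step 3 — wetted area: A = 24 * 0.69159 * 1.1067 = 18.36918 m^2
Step 4 — application rate: Q/A = 521.0820/18.36918 = 28.367 mm/hr
Therefore the application rate along the lateral = 28.367 mm/hr.


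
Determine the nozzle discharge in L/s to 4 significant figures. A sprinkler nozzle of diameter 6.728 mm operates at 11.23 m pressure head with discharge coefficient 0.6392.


Approach: apply the orifice equation, Q = Cd*A*sqrt(2*g*h), A = pi*(d/2)^2.
A = pi*(6.728e-3/2)^2 = 3.55518e-05 m^2
Q = 0.6392 * 3.55518e-05 * sqrt(2*9.81*11.23) * 1000 = 0.3373 L/s
Therefore the nozzle discharge = 0.3373 L/s.


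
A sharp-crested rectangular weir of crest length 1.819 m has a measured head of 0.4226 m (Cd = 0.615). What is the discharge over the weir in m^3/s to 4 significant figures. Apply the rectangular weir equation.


Approach: apply the rectangular weir equation, Q = (2/3)*Cd*L*sqrt(2g)*H^1.5.
Q = (2/3)*0.615*1.819*sqrt(2*9.81)*0.4226^1.5 = 0.9075 m^3/s
Therefore the discharge over the weir = 0.9075 m^3/s.


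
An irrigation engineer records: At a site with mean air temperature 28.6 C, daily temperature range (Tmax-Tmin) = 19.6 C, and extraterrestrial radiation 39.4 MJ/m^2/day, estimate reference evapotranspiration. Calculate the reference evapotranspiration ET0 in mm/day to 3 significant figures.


Approach: apply the Hargreaves-Samani method, ET0 = 0.0023*(Tmean+17.8)*sqrt(Tmax-Tmin)*0.408*Ra.
ET0 = 0.0023*(28.6+17.8)*sqrt(19.6)*0.408*39.4 = 7.60 mm/day
Therefore the reference evapotranspiration ET0 = 7.60 mm/day.


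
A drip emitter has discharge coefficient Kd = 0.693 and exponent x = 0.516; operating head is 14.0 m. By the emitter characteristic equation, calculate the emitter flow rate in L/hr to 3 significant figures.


Approach: apply the emitter characteristic equation, q = Kd * h^x.
q = 0.693 * 14.0^0.516 = 2.70 L/hr
Therefore the emitter flow rate = 2.70 L/hr.


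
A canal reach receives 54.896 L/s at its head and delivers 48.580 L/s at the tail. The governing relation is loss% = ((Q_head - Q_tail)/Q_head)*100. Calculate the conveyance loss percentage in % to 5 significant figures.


loss = ((54.896 - 48.580)/54.896)*100 = 11.505 %
Therefore the conveyance loss percentage = 11.505 %.


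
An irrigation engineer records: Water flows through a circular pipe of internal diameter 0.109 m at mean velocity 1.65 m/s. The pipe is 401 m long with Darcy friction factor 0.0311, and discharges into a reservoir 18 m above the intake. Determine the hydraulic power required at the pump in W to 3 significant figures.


Approach: apply continuity + Darcy-Weisbach + hydraulic power, Q = A*v; hf = f*(L/D)*(v^2/(2g)); H = static + hf; P = rho*g*Q*H.
Step 1 — flow rate (continuity, Q = A*v):
  A = pi*(0.109/2)^2 = 0.0093313 m^2
  Q = 0.0093313 * 1.65 = 0.015397 m^3/s
Step 2 — friction head loss (Darcy-Weisbach):
  hf = 0.0311 * (401/0.109) * (1.65^2 / (2*9.81))
  hf = 15.876 m
Step 3 — total head: H = 18 + 15.876 = 33.876 m
Step 4 — hydraulic power (P = rho*g*Q*H):
  P = 1000 * 9.81 * 0.015397 * 33.876 = 5120 W
Therefore the hydraulic power required at the pump = 5120 W.


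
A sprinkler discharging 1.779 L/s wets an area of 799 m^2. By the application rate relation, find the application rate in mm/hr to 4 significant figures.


Approach: apply the application rate relation, rate = (Q/A)*3600.
rate = (1.779 / 799) * 3600 = 8.016 mm/hr
Therefore the application rate = 8.016 mm/hr.


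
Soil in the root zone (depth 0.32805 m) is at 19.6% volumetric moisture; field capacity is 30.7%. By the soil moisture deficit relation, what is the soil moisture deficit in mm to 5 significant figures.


Approach: apply the soil moisture deficit relation, SMD = (FC - theta)/100 * depth * 1000.
SMD = (30.7 - 19.6)/100 * 0.32805 * 1000 = 36.414 mm
Therefore the soil moisture deficit = 36.414 mm.


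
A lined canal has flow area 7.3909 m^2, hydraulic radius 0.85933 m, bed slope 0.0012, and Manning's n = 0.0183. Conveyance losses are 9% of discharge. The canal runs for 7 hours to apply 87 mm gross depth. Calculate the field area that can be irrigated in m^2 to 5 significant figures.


Approach: apply Manning's equation with a conveyance and depth budget, Q = (1/n)*A*R^(2/3)*S^(1/2); Q_field = Q*(1-loss); Area = Q_field*t/(d/1000).
Step 1 — canal discharge (Manning's equation):
  Q = (1/0.0183) * 7.3909 * 0.85933^(2/3) * 0.0012^(1/2) = 12.64572 m^3/s
Step 2 — delivered flow: Q_field = 12.64572*(1 - 9/100) = 11.50760 m^3/s
Step 3 — volume delivered: V = 11.50760 * 7*3600 = 289991.6 m^3
Step 4 — area served: A = V / (depth/1000) = 289991.6 / 0.087 = 3333200 m^2
Therefore the field area that can be irrigated = 3333200 m^2.


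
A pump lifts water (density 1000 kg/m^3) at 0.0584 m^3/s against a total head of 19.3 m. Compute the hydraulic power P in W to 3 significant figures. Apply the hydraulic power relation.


Approach: apply the hydraulic power relation, P = rho*g*Q*H.
P = 1000 * 9.81 * 0.0584 * 19.3 = 11100 W
Therefore the hydraulic power P = 11100 W.


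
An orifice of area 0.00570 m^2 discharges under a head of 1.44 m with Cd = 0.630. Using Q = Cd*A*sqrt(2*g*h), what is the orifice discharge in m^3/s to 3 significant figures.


Q = 0.630 * 0.00570 * sqrt(2*9.81*1.44) = 0.0191 m^3/s
Therefore the orifice discharge = 0.0191 m^3/s.


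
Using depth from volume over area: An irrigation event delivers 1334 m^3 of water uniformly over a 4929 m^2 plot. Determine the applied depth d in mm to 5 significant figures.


Approach: apply depth from volume over area, d = (V/A)*1000.
d = (1334 / 4929) * 1000 = 270.64 mm
Therefore the applied depth d = 270.64 mm.


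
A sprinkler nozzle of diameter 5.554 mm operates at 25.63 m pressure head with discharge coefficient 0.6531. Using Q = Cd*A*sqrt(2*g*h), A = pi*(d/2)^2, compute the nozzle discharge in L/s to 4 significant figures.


A = pi*(5.554e-3/2)^2 = 2.42271e-05 m^2
Q = 0.6531 * 2.42271e-05 * sqrt(2*9.81*25.63) * 1000 = 0.3548 L/s
Therefore the nozzle discharge = 0.3548 L/s.


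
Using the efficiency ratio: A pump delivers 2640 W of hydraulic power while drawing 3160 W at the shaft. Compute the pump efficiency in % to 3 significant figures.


Approach: apply the efficiency ratio, eta = (P_out/P_in)*100.
eta = (2640 / 3160) * 100 = 83.5 %
Therefore the pump efficiency = 83.5 %.


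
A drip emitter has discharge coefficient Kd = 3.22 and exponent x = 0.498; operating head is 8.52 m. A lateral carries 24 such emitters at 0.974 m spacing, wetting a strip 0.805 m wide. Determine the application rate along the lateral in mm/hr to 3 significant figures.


Approach: apply the emitter equation with a lateral mass balance, q = Kd*h^x; Q = n*q; rate = Q/(n*spacing*width).
Step 1 — single emitter flow (q = Kd*h^x):
  q = 3.22 * 8.52^0.498 = 9.3587 L/hr
Step 2 — total lateral flow: Q = 24 * 9.3587 = 224.61 L/hr
Step 3 — wetted area: A = 24 * 0.974 * 0.805 = 18.818 m^2
Step 4 — application rate: Q/A = 224.61/18.818 = 11.9 mm/hr
Therefore the application rate along the lateral = 11.9 mm/hr.


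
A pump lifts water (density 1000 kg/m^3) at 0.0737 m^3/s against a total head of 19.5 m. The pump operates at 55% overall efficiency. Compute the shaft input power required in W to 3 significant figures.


Approach: apply hydraulic power then efficiency conversion, P = rho*g*Q*H; P_in = P/eta.
Step 1 — hydraulic power (P = rho*g*Q*H):
  P = 1000 * 9.81 * 0.0737 * 19.5 = 14098 W
Step 2 — input power: P_in = P/eta = 14098 / 0.55 = 25600 W
Therefore the shaft input power required = 25600 W.


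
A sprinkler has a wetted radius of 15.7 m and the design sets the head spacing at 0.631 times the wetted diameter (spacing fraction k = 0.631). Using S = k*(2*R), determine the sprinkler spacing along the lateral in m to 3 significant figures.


S = 0.631 * (2 * 15.7) = 19.8 m
Therefore the sprinkler spacing along the lateral = 19.8 m.


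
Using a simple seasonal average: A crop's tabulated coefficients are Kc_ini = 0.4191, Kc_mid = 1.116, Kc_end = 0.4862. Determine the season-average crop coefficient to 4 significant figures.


Approach: apply a simple seasonal average, Kc_avg = (Kc_ini + Kc_mid + Kc_end)/3.
Kc_avg = (0.4191 + 1.116 + 0.4862)/3 = 0.6738
Therefore the season-average crop coefficient = 0.6738.


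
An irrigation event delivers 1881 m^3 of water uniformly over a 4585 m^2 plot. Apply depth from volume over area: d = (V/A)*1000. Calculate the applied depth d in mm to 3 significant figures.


d = (1881 / 4585) * 1000 = 410 mm
Therefore the applied depth d = 410 mm.


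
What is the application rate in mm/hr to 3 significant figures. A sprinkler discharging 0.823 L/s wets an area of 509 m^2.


Approach: apply the application rate relation, rate = (Q/A)*3600.
rate = (0.823 / 509) * 3600 = 5.82 mm/hr
Therefore the application rate = 5.82 mm/hr.


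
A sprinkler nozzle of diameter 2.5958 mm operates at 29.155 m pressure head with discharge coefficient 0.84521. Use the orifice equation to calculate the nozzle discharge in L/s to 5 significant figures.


Approach: apply the orifice equation, Q = Cd*A*sqrt(2*g*h), A = pi*(d/2)^2.
A = pi*(2.5958e-3/2)^2 = 5.292152e-06 m^2
Q = 0.84521 * 5.292152e-06 * sqrt(2*9.81*29.155) * 1000 = 0.10698 L/s
Therefore the nozzle discharge = 0.10698 L/s.


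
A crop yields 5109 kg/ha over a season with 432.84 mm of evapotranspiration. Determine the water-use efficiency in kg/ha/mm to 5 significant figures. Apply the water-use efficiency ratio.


Approach: apply the water-use efficiency ratio, WUE = yield/ET.
WUE = 5109 / 432.84 = 11.803 kg/ha/mm
Therefore the water-use efficiency = 11.803 kg/ha/mm.


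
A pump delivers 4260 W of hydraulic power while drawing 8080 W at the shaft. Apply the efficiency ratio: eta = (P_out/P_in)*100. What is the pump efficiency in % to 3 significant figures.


eta = (4260 / 8080) * 100 = 52.7 %
Therefore the pump efficiency = 52.7 %.


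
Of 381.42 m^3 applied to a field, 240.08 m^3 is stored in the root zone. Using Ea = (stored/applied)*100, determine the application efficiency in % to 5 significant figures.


Ea = (240.08/381.42)*100 = 62.944 %
Therefore the application efficiency = 62.944 %.


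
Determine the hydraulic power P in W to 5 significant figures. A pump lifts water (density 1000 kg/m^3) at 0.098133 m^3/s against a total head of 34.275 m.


Approach: apply the hydraulic power relation, P = rho*g*Q*H.
P = 1000 * 9.81 * 0.098133 * 34.275 = 32996 W
Therefore the hydraulic power P = 32996 W.
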